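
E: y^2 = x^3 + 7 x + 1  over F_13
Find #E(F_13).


For each x in F_13, count y with y^2 = x^3 + 7 x + 1 mod 13:
  x = 0: RHS = 1, y in [1, 12]  -> 2 point(s)
  x = 1: RHS = 9, y in [3, 10]  -> 2 point(s)
  x = 2: RHS = 10, y in [6, 7]  -> 2 point(s)
  x = 3: RHS = 10, y in [6, 7]  -> 2 point(s)
  x = 6: RHS = 12, y in [5, 8]  -> 2 point(s)
  x = 7: RHS = 3, y in [4, 9]  -> 2 point(s)
  x = 8: RHS = 10, y in [6, 7]  -> 2 point(s)
  x = 9: RHS = 0, y in [0]  -> 1 point(s)
Affine points: 15. Add the point at infinity: total = 16.

#E(F_13) = 16


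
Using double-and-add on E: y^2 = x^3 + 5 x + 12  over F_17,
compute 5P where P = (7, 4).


k = 5 = 101_2 (binary, LSB first: 101)
Double-and-add from P = (7, 4):
  bit 0 = 1: acc = O + (7, 4) = (7, 4)
  bit 1 = 0: acc unchanged = (7, 4)
  bit 2 = 1: acc = (7, 4) + (7, 4) = (7, 13)

5P = (7, 13)


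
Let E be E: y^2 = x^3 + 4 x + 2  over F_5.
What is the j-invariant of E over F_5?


Delta = -16(4 a^3 + 27 b^2) mod 5 = 1
-1728 * (4 a)^3 = -1728 * (4*4)^3 mod 5 = 2
j = 2 * 1^(-1) mod 5 = 2

j = 2 (mod 5)


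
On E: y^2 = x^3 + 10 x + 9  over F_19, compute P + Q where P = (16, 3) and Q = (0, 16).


P != Q, so use the chord formula.
s = (y2 - y1) / (x2 - x1) = (13) / (3) mod 19 = 17
x3 = s^2 - x1 - x2 mod 19 = 17^2 - 16 - 0 = 7
y3 = s (x1 - x3) - y1 mod 19 = 17 * (16 - 7) - 3 = 17

P + Q = (7, 17)


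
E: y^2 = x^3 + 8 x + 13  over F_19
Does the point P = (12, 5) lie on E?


Check whether y^2 = x^3 + 8 x + 13 (mod 19) for (x, y) = (12, 5).
LHS: y^2 = 5^2 mod 19 = 6
RHS: x^3 + 8 x + 13 = 12^3 + 8*12 + 13 mod 19 = 13
LHS != RHS

No, not on the curve


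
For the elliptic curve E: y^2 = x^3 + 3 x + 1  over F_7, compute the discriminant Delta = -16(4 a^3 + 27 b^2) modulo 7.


4 a^3 + 27 b^2 = 4*3^3 + 27*1^2 = 108 + 27 = 135
Delta = -16 * (135) = -2160
Delta mod 7 = 3

Delta = 3 (mod 7)


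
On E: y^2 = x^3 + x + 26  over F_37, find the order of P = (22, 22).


Compute successive multiples of P until we hit O:
  1P = (22, 22)
  2P = (26, 4)
  3P = (0, 27)
  4P = (11, 31)
  5P = (1, 18)
  6P = (21, 24)
  7P = (35, 4)
  8P = (6, 27)
  ... (continuing to 23P)
  23P = O

ord(P) = 23


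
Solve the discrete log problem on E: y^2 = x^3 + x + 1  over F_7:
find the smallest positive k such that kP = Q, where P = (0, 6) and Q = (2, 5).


Enumerate multiples of P until we hit Q = (2, 5):
  1P = (0, 6)
  2P = (2, 2)
  3P = (2, 5)
Match found at i = 3.

k = 3


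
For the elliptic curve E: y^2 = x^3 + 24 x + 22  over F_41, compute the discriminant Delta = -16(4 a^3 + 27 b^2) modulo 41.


4 a^3 + 27 b^2 = 4*24^3 + 27*22^2 = 55296 + 13068 = 68364
Delta = -16 * (68364) = -1093824
Delta mod 41 = 15

Delta = 15 (mod 41)


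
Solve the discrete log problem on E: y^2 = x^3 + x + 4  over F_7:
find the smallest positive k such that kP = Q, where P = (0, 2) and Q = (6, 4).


Enumerate multiples of P until we hit Q = (6, 4):
  1P = (0, 2)
  2P = (4, 4)
  3P = (5, 6)
  4P = (6, 3)
  5P = (2, 0)
  6P = (6, 4)
Match found at i = 6.

k = 6


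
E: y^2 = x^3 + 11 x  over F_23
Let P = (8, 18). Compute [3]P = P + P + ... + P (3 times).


k = 3 = 11_2 (binary, LSB first: 11)
Double-and-add from P = (8, 18):
  bit 0 = 1: acc = O + (8, 18) = (8, 18)
  bit 1 = 1: acc = (8, 18) + (9, 0) = (8, 5)

3P = (8, 5)


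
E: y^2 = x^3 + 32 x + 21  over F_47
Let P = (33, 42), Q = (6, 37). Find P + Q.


P != Q, so use the chord formula.
s = (y2 - y1) / (x2 - x1) = (42) / (20) mod 47 = 35
x3 = s^2 - x1 - x2 mod 47 = 35^2 - 33 - 6 = 11
y3 = s (x1 - x3) - y1 mod 47 = 35 * (33 - 11) - 42 = 23

P + Q = (11, 23)


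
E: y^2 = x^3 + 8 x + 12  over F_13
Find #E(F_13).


For each x in F_13, count y with y^2 = x^3 + 8 x + 12 mod 13:
  x = 0: RHS = 12, y in [5, 8]  -> 2 point(s)
  x = 2: RHS = 10, y in [6, 7]  -> 2 point(s)
  x = 4: RHS = 4, y in [2, 11]  -> 2 point(s)
  x = 6: RHS = 3, y in [4, 9]  -> 2 point(s)
  x = 8: RHS = 3, y in [4, 9]  -> 2 point(s)
  x = 10: RHS = 0, y in [0]  -> 1 point(s)
  x = 11: RHS = 1, y in [1, 12]  -> 2 point(s)
  x = 12: RHS = 3, y in [4, 9]  -> 2 point(s)
Affine points: 15. Add the point at infinity: total = 16.

#E(F_13) = 16


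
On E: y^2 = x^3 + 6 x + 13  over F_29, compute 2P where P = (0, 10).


Doubling: s = (3 x1^2 + a) / (2 y1)
s = (3*0^2 + 6) / (2*10) mod 29 = 9
x3 = s^2 - 2 x1 mod 29 = 9^2 - 2*0 = 23
y3 = s (x1 - x3) - y1 mod 29 = 9 * (0 - 23) - 10 = 15

2P = (23, 15)


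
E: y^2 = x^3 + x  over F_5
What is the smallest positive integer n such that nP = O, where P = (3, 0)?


Compute successive multiples of P until we hit O:
  1P = (3, 0)
  2P = O

ord(P) = 2


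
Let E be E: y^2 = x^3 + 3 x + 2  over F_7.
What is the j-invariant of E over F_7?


Delta = -16(4 a^3 + 27 b^2) mod 7 = 2
-1728 * (4 a)^3 = -1728 * (4*3)^3 mod 7 = 6
j = 6 * 2^(-1) mod 7 = 3

j = 3 (mod 7)


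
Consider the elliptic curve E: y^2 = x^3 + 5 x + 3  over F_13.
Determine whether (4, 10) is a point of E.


Check whether y^2 = x^3 + 5 x + 3 (mod 13) for (x, y) = (4, 10).
LHS: y^2 = 10^2 mod 13 = 9
RHS: x^3 + 5 x + 3 = 4^3 + 5*4 + 3 mod 13 = 9
LHS = RHS

Yes, on the curve


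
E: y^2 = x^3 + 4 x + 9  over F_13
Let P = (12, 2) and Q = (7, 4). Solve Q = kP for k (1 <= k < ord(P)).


Enumerate multiples of P until we hit Q = (7, 4):
  1P = (12, 2)
  2P = (1, 1)
  3P = (10, 10)
  4P = (7, 4)
Match found at i = 4.

k = 4


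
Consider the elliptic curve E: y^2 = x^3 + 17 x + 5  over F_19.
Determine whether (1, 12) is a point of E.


Check whether y^2 = x^3 + 17 x + 5 (mod 19) for (x, y) = (1, 12).
LHS: y^2 = 12^2 mod 19 = 11
RHS: x^3 + 17 x + 5 = 1^3 + 17*1 + 5 mod 19 = 4
LHS != RHS

No, not on the curve


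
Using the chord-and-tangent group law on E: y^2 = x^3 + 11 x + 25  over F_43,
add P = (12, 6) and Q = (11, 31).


P != Q, so use the chord formula.
s = (y2 - y1) / (x2 - x1) = (25) / (42) mod 43 = 18
x3 = s^2 - x1 - x2 mod 43 = 18^2 - 12 - 11 = 0
y3 = s (x1 - x3) - y1 mod 43 = 18 * (12 - 0) - 6 = 38

P + Q = (0, 38)


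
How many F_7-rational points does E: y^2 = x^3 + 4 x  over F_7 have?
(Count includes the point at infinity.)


For each x in F_7, count y with y^2 = x^3 + 4 x + 0 mod 7:
  x = 0: RHS = 0, y in [0]  -> 1 point(s)
  x = 2: RHS = 2, y in [3, 4]  -> 2 point(s)
  x = 3: RHS = 4, y in [2, 5]  -> 2 point(s)
  x = 6: RHS = 2, y in [3, 4]  -> 2 point(s)
Affine points: 7. Add the point at infinity: total = 8.

#E(F_7) = 8


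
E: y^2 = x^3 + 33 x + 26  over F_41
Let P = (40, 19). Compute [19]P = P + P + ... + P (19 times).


k = 19 = 10011_2 (binary, LSB first: 11001)
Double-and-add from P = (40, 19):
  bit 0 = 1: acc = O + (40, 19) = (40, 19)
  bit 1 = 1: acc = (40, 19) + (23, 23) = (27, 31)
  bit 2 = 0: acc unchanged = (27, 31)
  bit 3 = 0: acc unchanged = (27, 31)
  bit 4 = 1: acc = (27, 31) + (31, 7) = (19, 3)

19P = (19, 3)


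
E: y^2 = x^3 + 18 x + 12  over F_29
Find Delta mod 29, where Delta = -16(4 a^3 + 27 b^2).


4 a^3 + 27 b^2 = 4*18^3 + 27*12^2 = 23328 + 3888 = 27216
Delta = -16 * (27216) = -435456
Delta mod 29 = 8

Delta = 8 (mod 29)


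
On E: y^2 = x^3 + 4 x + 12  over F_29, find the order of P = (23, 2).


Compute successive multiples of P until we hit O:
  1P = (23, 2)
  2P = (13, 17)
  3P = (17, 18)
  4P = (9, 9)
  5P = (19, 25)
  6P = (11, 16)
  7P = (2, 17)
  8P = (27, 5)
  ... (continuing to 19P)
  19P = O

ord(P) = 19


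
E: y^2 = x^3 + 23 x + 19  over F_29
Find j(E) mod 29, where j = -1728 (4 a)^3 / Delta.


Delta = -16(4 a^3 + 27 b^2) mod 29 = 1
-1728 * (4 a)^3 = -1728 * (4*23)^3 mod 29 = 21
j = 21 * 1^(-1) mod 29 = 21

j = 21 (mod 29)


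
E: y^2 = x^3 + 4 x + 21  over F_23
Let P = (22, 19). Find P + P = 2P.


Doubling: s = (3 x1^2 + a) / (2 y1)
s = (3*22^2 + 4) / (2*19) mod 23 = 2
x3 = s^2 - 2 x1 mod 23 = 2^2 - 2*22 = 6
y3 = s (x1 - x3) - y1 mod 23 = 2 * (22 - 6) - 19 = 13

2P = (6, 13)


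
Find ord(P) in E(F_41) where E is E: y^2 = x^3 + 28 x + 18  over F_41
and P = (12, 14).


Compute successive multiples of P until we hit O:
  1P = (12, 14)
  2P = (25, 36)
  3P = (27, 30)
  4P = (23, 18)
  5P = (39, 6)
  6P = (33, 15)
  7P = (0, 10)
  8P = (20, 38)
  ... (continuing to 22P)
  22P = O

ord(P) = 22


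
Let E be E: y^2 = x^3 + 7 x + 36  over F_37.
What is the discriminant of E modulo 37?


4 a^3 + 27 b^2 = 4*7^3 + 27*36^2 = 1372 + 34992 = 36364
Delta = -16 * (36364) = -581824
Delta mod 37 = 1

Delta = 1 (mod 37)


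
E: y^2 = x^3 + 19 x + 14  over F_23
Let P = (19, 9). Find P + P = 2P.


Doubling: s = (3 x1^2 + a) / (2 y1)
s = (3*19^2 + 19) / (2*9) mod 23 = 5
x3 = s^2 - 2 x1 mod 23 = 5^2 - 2*19 = 10
y3 = s (x1 - x3) - y1 mod 23 = 5 * (19 - 10) - 9 = 13

2P = (10, 13)


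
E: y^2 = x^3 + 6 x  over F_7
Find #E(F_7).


For each x in F_7, count y with y^2 = x^3 + 6 x + 0 mod 7:
  x = 0: RHS = 0, y in [0]  -> 1 point(s)
  x = 1: RHS = 0, y in [0]  -> 1 point(s)
  x = 4: RHS = 4, y in [2, 5]  -> 2 point(s)
  x = 5: RHS = 1, y in [1, 6]  -> 2 point(s)
  x = 6: RHS = 0, y in [0]  -> 1 point(s)
Affine points: 7. Add the point at infinity: total = 8.

#E(F_7) = 8


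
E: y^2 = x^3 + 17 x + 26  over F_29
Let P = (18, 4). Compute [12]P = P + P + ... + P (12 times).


k = 12 = 1100_2 (binary, LSB first: 0011)
Double-and-add from P = (18, 4):
  bit 0 = 0: acc unchanged = O
  bit 1 = 0: acc unchanged = O
  bit 2 = 1: acc = O + (7, 16) = (7, 16)
  bit 3 = 1: acc = (7, 16) + (10, 23) = (11, 23)

12P = (11, 23)


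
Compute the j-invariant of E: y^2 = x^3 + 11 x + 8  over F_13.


Delta = -16(4 a^3 + 27 b^2) mod 13 = 8
-1728 * (4 a)^3 = -1728 * (4*11)^3 mod 13 = 8
j = 8 * 8^(-1) mod 13 = 1

j = 1 (mod 13)


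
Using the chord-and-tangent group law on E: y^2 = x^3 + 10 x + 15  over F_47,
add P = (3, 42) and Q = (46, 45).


P != Q, so use the chord formula.
s = (y2 - y1) / (x2 - x1) = (3) / (43) mod 47 = 11
x3 = s^2 - x1 - x2 mod 47 = 11^2 - 3 - 46 = 25
y3 = s (x1 - x3) - y1 mod 47 = 11 * (3 - 25) - 42 = 45

P + Q = (25, 45)


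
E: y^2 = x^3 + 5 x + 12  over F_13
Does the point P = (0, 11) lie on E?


Check whether y^2 = x^3 + 5 x + 12 (mod 13) for (x, y) = (0, 11).
LHS: y^2 = 11^2 mod 13 = 4
RHS: x^3 + 5 x + 12 = 0^3 + 5*0 + 12 mod 13 = 12
LHS != RHS

No, not on the curve


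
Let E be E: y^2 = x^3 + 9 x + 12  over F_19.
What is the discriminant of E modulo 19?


4 a^3 + 27 b^2 = 4*9^3 + 27*12^2 = 2916 + 3888 = 6804
Delta = -16 * (6804) = -108864
Delta mod 19 = 6

Delta = 6 (mod 19)


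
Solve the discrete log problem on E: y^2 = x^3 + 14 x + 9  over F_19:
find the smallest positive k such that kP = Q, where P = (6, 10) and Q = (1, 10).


Enumerate multiples of P until we hit Q = (1, 10):
  1P = (6, 10)
  2P = (14, 2)
  3P = (0, 3)
  4P = (17, 12)
  5P = (2, 8)
  6P = (16, 4)
  7P = (8, 14)
  8P = (9, 3)
  9P = (1, 10)
Match found at i = 9.

k = 9


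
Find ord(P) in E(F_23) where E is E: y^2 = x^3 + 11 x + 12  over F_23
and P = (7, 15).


Compute successive multiples of P until we hit O:
  1P = (7, 15)
  2P = (12, 20)
  3P = (5, 10)
  4P = (0, 14)
  5P = (1, 22)
  6P = (17, 12)
  7P = (3, 16)
  8P = (3, 7)
  ... (continuing to 15P)
  15P = O

ord(P) = 15


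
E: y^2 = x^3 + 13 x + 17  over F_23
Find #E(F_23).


For each x in F_23, count y with y^2 = x^3 + 13 x + 17 mod 23:
  x = 1: RHS = 8, y in [10, 13]  -> 2 point(s)
  x = 4: RHS = 18, y in [8, 15]  -> 2 point(s)
  x = 5: RHS = 0, y in [0]  -> 1 point(s)
  x = 6: RHS = 12, y in [9, 14]  -> 2 point(s)
  x = 8: RHS = 12, y in [9, 14]  -> 2 point(s)
  x = 9: RHS = 12, y in [9, 14]  -> 2 point(s)
  x = 19: RHS = 16, y in [4, 19]  -> 2 point(s)
  x = 21: RHS = 6, y in [11, 12]  -> 2 point(s)
  x = 22: RHS = 3, y in [7, 16]  -> 2 point(s)
Affine points: 17. Add the point at infinity: total = 18.

#E(F_23) = 18


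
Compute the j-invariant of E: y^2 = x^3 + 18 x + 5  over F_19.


Delta = -16(4 a^3 + 27 b^2) mod 19 = 18
-1728 * (4 a)^3 = -1728 * (4*18)^3 mod 19 = 12
j = 12 * 18^(-1) mod 19 = 7

j = 7 (mod 19)


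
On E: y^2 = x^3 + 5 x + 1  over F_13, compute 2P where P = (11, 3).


Doubling: s = (3 x1^2 + a) / (2 y1)
s = (3*11^2 + 5) / (2*3) mod 13 = 5
x3 = s^2 - 2 x1 mod 13 = 5^2 - 2*11 = 3
y3 = s (x1 - x3) - y1 mod 13 = 5 * (11 - 3) - 3 = 11

2P = (3, 11)


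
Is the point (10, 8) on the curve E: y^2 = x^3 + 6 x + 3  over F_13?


Check whether y^2 = x^3 + 6 x + 3 (mod 13) for (x, y) = (10, 8).
LHS: y^2 = 8^2 mod 13 = 12
RHS: x^3 + 6 x + 3 = 10^3 + 6*10 + 3 mod 13 = 10
LHS != RHS

No, not on the curve


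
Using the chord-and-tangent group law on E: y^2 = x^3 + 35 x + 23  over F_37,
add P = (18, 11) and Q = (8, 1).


P != Q, so use the chord formula.
s = (y2 - y1) / (x2 - x1) = (27) / (27) mod 37 = 1
x3 = s^2 - x1 - x2 mod 37 = 1^2 - 18 - 8 = 12
y3 = s (x1 - x3) - y1 mod 37 = 1 * (18 - 12) - 11 = 32

P + Q = (12, 32)


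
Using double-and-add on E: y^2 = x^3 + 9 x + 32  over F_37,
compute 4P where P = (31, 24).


k = 4 = 100_2 (binary, LSB first: 001)
Double-and-add from P = (31, 24):
  bit 0 = 0: acc unchanged = O
  bit 1 = 0: acc unchanged = O
  bit 2 = 1: acc = O + (21, 26) = (21, 26)

4P = (21, 26)


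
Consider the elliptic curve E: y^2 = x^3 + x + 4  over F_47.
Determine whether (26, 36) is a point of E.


Check whether y^2 = x^3 + 1 x + 4 (mod 47) for (x, y) = (26, 36).
LHS: y^2 = 36^2 mod 47 = 27
RHS: x^3 + 1 x + 4 = 26^3 + 1*26 + 4 mod 47 = 28
LHS != RHS

No, not on the curve


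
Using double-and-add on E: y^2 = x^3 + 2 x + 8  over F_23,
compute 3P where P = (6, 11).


k = 3 = 11_2 (binary, LSB first: 11)
Double-and-add from P = (6, 11):
  bit 0 = 1: acc = O + (6, 11) = (6, 11)
  bit 1 = 1: acc = (6, 11) + (13, 0) = (6, 12)

3P = (6, 12)


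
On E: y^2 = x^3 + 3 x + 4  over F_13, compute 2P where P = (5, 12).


Doubling: s = (3 x1^2 + a) / (2 y1)
s = (3*5^2 + 3) / (2*12) mod 13 = 0
x3 = s^2 - 2 x1 mod 13 = 0^2 - 2*5 = 3
y3 = s (x1 - x3) - y1 mod 13 = 0 * (5 - 3) - 12 = 1

2P = (3, 1)


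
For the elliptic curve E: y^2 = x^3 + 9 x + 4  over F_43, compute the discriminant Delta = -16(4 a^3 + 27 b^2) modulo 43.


4 a^3 + 27 b^2 = 4*9^3 + 27*4^2 = 2916 + 432 = 3348
Delta = -16 * (3348) = -53568
Delta mod 43 = 10

Delta = 10 (mod 43)


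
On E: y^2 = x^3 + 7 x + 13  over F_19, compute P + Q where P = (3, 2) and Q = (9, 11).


P != Q, so use the chord formula.
s = (y2 - y1) / (x2 - x1) = (9) / (6) mod 19 = 11
x3 = s^2 - x1 - x2 mod 19 = 11^2 - 3 - 9 = 14
y3 = s (x1 - x3) - y1 mod 19 = 11 * (3 - 14) - 2 = 10

P + Q = (14, 10)


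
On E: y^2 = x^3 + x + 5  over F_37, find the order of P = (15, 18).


Compute successive multiples of P until we hit O:
  1P = (15, 18)
  2P = (33, 14)
  3P = (16, 11)
  4P = (18, 3)
  5P = (29, 15)
  6P = (14, 32)
  7P = (19, 1)
  8P = (28, 28)
  ... (continuing to 38P)
  38P = O

ord(P) = 38


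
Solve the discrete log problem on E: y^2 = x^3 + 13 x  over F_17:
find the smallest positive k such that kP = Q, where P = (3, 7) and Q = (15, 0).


Enumerate multiples of P until we hit Q = (15, 0):
  1P = (3, 7)
  2P = (15, 0)
Match found at i = 2.

k = 2


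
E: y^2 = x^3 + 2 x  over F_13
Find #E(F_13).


For each x in F_13, count y with y^2 = x^3 + 2 x + 0 mod 13:
  x = 0: RHS = 0, y in [0]  -> 1 point(s)
  x = 1: RHS = 3, y in [4, 9]  -> 2 point(s)
  x = 2: RHS = 12, y in [5, 8]  -> 2 point(s)
  x = 11: RHS = 1, y in [1, 12]  -> 2 point(s)
  x = 12: RHS = 10, y in [6, 7]  -> 2 point(s)
Affine points: 9. Add the point at infinity: total = 10.

#E(F_13) = 10


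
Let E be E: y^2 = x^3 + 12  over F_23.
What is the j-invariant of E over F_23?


Delta = -16(4 a^3 + 27 b^2) mod 23 = 7
-1728 * (4 a)^3 = -1728 * (4*0)^3 mod 23 = 0
j = 0 * 7^(-1) mod 23 = 0

j = 0 (mod 23)


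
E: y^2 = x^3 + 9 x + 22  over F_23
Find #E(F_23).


For each x in F_23, count y with y^2 = x^3 + 9 x + 22 mod 23:
  x = 1: RHS = 9, y in [3, 20]  -> 2 point(s)
  x = 2: RHS = 2, y in [5, 18]  -> 2 point(s)
  x = 5: RHS = 8, y in [10, 13]  -> 2 point(s)
  x = 6: RHS = 16, y in [4, 19]  -> 2 point(s)
  x = 8: RHS = 8, y in [10, 13]  -> 2 point(s)
  x = 9: RHS = 4, y in [2, 21]  -> 2 point(s)
  x = 10: RHS = 8, y in [10, 13]  -> 2 point(s)
  x = 11: RHS = 3, y in [7, 16]  -> 2 point(s)
  x = 12: RHS = 18, y in [8, 15]  -> 2 point(s)
  x = 13: RHS = 13, y in [6, 17]  -> 2 point(s)
  x = 15: RHS = 13, y in [6, 17]  -> 2 point(s)
  x = 18: RHS = 13, y in [6, 17]  -> 2 point(s)
  x = 22: RHS = 12, y in [9, 14]  -> 2 point(s)
Affine points: 26. Add the point at infinity: total = 27.

#E(F_23) = 27


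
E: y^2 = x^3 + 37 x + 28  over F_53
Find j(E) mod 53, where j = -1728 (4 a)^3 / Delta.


Delta = -16(4 a^3 + 27 b^2) mod 53 = 41
-1728 * (4 a)^3 = -1728 * (4*37)^3 mod 53 = 33
j = 33 * 41^(-1) mod 53 = 37

j = 37 (mod 53)


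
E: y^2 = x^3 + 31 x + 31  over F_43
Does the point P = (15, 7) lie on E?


Check whether y^2 = x^3 + 31 x + 31 (mod 43) for (x, y) = (15, 7).
LHS: y^2 = 7^2 mod 43 = 6
RHS: x^3 + 31 x + 31 = 15^3 + 31*15 + 31 mod 43 = 1
LHS != RHS

No, not on the curve


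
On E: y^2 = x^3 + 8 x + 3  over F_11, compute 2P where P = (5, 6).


k = 2 = 10_2 (binary, LSB first: 01)
Double-and-add from P = (5, 6):
  bit 0 = 0: acc unchanged = O
  bit 1 = 1: acc = O + (4, 0) = (4, 0)

2P = (4, 0)


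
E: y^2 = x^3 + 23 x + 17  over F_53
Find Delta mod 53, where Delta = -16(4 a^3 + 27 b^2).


4 a^3 + 27 b^2 = 4*23^3 + 27*17^2 = 48668 + 7803 = 56471
Delta = -16 * (56471) = -903536
Delta mod 53 = 8

Delta = 8 (mod 53)


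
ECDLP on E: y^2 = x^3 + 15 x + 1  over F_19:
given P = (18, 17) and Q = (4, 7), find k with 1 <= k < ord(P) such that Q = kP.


Enumerate multiples of P until we hit Q = (4, 7):
  1P = (18, 17)
  2P = (8, 14)
  3P = (10, 12)
  4P = (0, 18)
  5P = (2, 18)
  6P = (16, 9)
  7P = (1, 13)
  8P = (4, 12)
  9P = (17, 1)
  10P = (12, 3)
  11P = (5, 7)
  12P = (3, 15)
  13P = (3, 4)
  14P = (5, 12)
  15P = (12, 16)
  16P = (17, 18)
  17P = (4, 7)
Match found at i = 17.

k = 17


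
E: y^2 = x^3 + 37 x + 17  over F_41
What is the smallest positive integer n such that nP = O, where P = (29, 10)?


Compute successive multiples of P until we hit O:
  1P = (29, 10)
  2P = (8, 13)
  3P = (40, 15)
  4P = (21, 16)
  5P = (30, 1)
  6P = (22, 9)
  7P = (26, 8)
  8P = (32, 29)
  ... (continuing to 22P)
  22P = O

ord(P) = 22


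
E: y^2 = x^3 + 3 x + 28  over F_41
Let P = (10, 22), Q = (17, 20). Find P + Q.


P != Q, so use the chord formula.
s = (y2 - y1) / (x2 - x1) = (39) / (7) mod 41 = 29
x3 = s^2 - x1 - x2 mod 41 = 29^2 - 10 - 17 = 35
y3 = s (x1 - x3) - y1 mod 41 = 29 * (10 - 35) - 22 = 32

P + Q = (35, 32)


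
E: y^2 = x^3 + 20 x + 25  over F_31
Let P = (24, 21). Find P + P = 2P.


Doubling: s = (3 x1^2 + a) / (2 y1)
s = (3*24^2 + 20) / (2*21) mod 31 = 18
x3 = s^2 - 2 x1 mod 31 = 18^2 - 2*24 = 28
y3 = s (x1 - x3) - y1 mod 31 = 18 * (24 - 28) - 21 = 0

2P = (28, 0)


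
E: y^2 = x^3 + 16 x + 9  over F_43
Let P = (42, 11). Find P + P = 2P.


Doubling: s = (3 x1^2 + a) / (2 y1)
s = (3*42^2 + 16) / (2*11) mod 43 = 38
x3 = s^2 - 2 x1 mod 43 = 38^2 - 2*42 = 27
y3 = s (x1 - x3) - y1 mod 43 = 38 * (42 - 27) - 11 = 0

2P = (27, 0)


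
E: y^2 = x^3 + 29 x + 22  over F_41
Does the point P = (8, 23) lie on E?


Check whether y^2 = x^3 + 29 x + 22 (mod 41) for (x, y) = (8, 23).
LHS: y^2 = 23^2 mod 41 = 37
RHS: x^3 + 29 x + 22 = 8^3 + 29*8 + 22 mod 41 = 28
LHS != RHS

No, not on the curve


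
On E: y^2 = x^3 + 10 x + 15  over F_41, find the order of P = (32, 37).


Compute successive multiples of P until we hit O:
  1P = (32, 37)
  2P = (13, 13)
  3P = (6, 39)
  4P = (36, 39)
  5P = (4, 18)
  6P = (28, 36)
  7P = (40, 2)
  8P = (8, 22)
  ... (continuing to 44P)
  44P = O

ord(P) = 44


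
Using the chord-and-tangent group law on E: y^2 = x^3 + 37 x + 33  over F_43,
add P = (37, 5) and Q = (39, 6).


P != Q, so use the chord formula.
s = (y2 - y1) / (x2 - x1) = (1) / (2) mod 43 = 22
x3 = s^2 - x1 - x2 mod 43 = 22^2 - 37 - 39 = 21
y3 = s (x1 - x3) - y1 mod 43 = 22 * (37 - 21) - 5 = 3

P + Q = (21, 3)


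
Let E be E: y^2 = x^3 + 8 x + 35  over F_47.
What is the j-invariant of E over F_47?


Delta = -16(4 a^3 + 27 b^2) mod 47 = 11
-1728 * (4 a)^3 = -1728 * (4*8)^3 mod 47 = 5
j = 5 * 11^(-1) mod 47 = 9

j = 9 (mod 47)


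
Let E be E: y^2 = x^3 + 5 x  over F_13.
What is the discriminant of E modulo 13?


4 a^3 + 27 b^2 = 4*5^3 + 27*0^2 = 500 + 0 = 500
Delta = -16 * (500) = -8000
Delta mod 13 = 8

Delta = 8 (mod 13)


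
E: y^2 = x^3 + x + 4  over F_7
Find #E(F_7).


For each x in F_7, count y with y^2 = x^3 + 1 x + 4 mod 7:
  x = 0: RHS = 4, y in [2, 5]  -> 2 point(s)
  x = 2: RHS = 0, y in [0]  -> 1 point(s)
  x = 4: RHS = 2, y in [3, 4]  -> 2 point(s)
  x = 5: RHS = 1, y in [1, 6]  -> 2 point(s)
  x = 6: RHS = 2, y in [3, 4]  -> 2 point(s)
Affine points: 9. Add the point at infinity: total = 10.

#E(F_7) = 10


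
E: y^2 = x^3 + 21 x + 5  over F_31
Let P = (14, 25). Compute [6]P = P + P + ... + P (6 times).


k = 6 = 110_2 (binary, LSB first: 011)
Double-and-add from P = (14, 25):
  bit 0 = 0: acc unchanged = O
  bit 1 = 1: acc = O + (23, 21) = (23, 21)
  bit 2 = 1: acc = (23, 21) + (21, 29) = (3, 23)

6P = (3, 23)


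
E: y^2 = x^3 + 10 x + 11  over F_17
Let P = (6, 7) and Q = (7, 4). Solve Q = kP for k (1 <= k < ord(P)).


Enumerate multiples of P until we hit Q = (7, 4):
  1P = (6, 7)
  2P = (7, 4)
Match found at i = 2.

k = 2


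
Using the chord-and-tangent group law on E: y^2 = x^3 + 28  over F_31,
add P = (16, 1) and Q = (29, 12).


P != Q, so use the chord formula.
s = (y2 - y1) / (x2 - x1) = (11) / (13) mod 31 = 8
x3 = s^2 - x1 - x2 mod 31 = 8^2 - 16 - 29 = 19
y3 = s (x1 - x3) - y1 mod 31 = 8 * (16 - 19) - 1 = 6

P + Q = (19, 6)


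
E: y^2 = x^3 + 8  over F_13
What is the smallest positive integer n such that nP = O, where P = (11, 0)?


Compute successive multiples of P until we hit O:
  1P = (11, 0)
  2P = O

ord(P) = 2


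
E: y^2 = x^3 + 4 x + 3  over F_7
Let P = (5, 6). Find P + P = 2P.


Doubling: s = (3 x1^2 + a) / (2 y1)
s = (3*5^2 + 4) / (2*6) mod 7 = 6
x3 = s^2 - 2 x1 mod 7 = 6^2 - 2*5 = 5
y3 = s (x1 - x3) - y1 mod 7 = 6 * (5 - 5) - 6 = 1

2P = (5, 1)


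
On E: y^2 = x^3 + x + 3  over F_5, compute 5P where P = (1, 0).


k = 5 = 101_2 (binary, LSB first: 101)
Double-and-add from P = (1, 0):
  bit 0 = 1: acc = O + (1, 0) = (1, 0)
  bit 1 = 0: acc unchanged = (1, 0)
  bit 2 = 1: acc = (1, 0) + O = (1, 0)

5P = (1, 0)


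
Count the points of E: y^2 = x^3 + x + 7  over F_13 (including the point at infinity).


For each x in F_13, count y with y^2 = x^3 + 1 x + 7 mod 13:
  x = 1: RHS = 9, y in [3, 10]  -> 2 point(s)
  x = 2: RHS = 4, y in [2, 11]  -> 2 point(s)
  x = 4: RHS = 10, y in [6, 7]  -> 2 point(s)
  x = 9: RHS = 4, y in [2, 11]  -> 2 point(s)
  x = 10: RHS = 3, y in [4, 9]  -> 2 point(s)
  x = 11: RHS = 10, y in [6, 7]  -> 2 point(s)
Affine points: 12. Add the point at infinity: total = 13.

#E(F_13) = 13


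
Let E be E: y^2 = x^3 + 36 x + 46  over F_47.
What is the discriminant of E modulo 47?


4 a^3 + 27 b^2 = 4*36^3 + 27*46^2 = 186624 + 57132 = 243756
Delta = -16 * (243756) = -3900096
Delta mod 47 = 11

Delta = 11 (mod 47)


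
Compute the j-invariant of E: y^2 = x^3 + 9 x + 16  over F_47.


Delta = -16(4 a^3 + 27 b^2) mod 47 = 14
-1728 * (4 a)^3 = -1728 * (4*9)^3 mod 47 = 23
j = 23 * 14^(-1) mod 47 = 5

j = 5 (mod 47)


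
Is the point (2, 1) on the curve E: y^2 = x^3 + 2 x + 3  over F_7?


Check whether y^2 = x^3 + 2 x + 3 (mod 7) for (x, y) = (2, 1).
LHS: y^2 = 1^2 mod 7 = 1
RHS: x^3 + 2 x + 3 = 2^3 + 2*2 + 3 mod 7 = 1
LHS = RHS

Yes, on the curve


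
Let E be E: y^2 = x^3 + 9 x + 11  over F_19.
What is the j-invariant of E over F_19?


Delta = -16(4 a^3 + 27 b^2) mod 19 = 5
-1728 * (4 a)^3 = -1728 * (4*9)^3 mod 19 = 11
j = 11 * 5^(-1) mod 19 = 6

j = 6 (mod 19)


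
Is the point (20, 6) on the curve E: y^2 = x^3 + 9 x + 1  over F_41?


Check whether y^2 = x^3 + 9 x + 1 (mod 41) for (x, y) = (20, 6).
LHS: y^2 = 6^2 mod 41 = 36
RHS: x^3 + 9 x + 1 = 20^3 + 9*20 + 1 mod 41 = 22
LHS != RHS

No, not on the curve


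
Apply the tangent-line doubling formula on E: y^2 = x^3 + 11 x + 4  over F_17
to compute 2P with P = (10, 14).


Doubling: s = (3 x1^2 + a) / (2 y1)
s = (3*10^2 + 11) / (2*14) mod 17 = 2
x3 = s^2 - 2 x1 mod 17 = 2^2 - 2*10 = 1
y3 = s (x1 - x3) - y1 mod 17 = 2 * (10 - 1) - 14 = 4

2P = (1, 4)


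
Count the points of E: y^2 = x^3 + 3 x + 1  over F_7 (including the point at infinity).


For each x in F_7, count y with y^2 = x^3 + 3 x + 1 mod 7:
  x = 0: RHS = 1, y in [1, 6]  -> 2 point(s)
  x = 2: RHS = 1, y in [1, 6]  -> 2 point(s)
  x = 3: RHS = 2, y in [3, 4]  -> 2 point(s)
  x = 4: RHS = 0, y in [0]  -> 1 point(s)
  x = 5: RHS = 1, y in [1, 6]  -> 2 point(s)
  x = 6: RHS = 4, y in [2, 5]  -> 2 point(s)
Affine points: 11. Add the point at infinity: total = 12.

#E(F_7) = 12


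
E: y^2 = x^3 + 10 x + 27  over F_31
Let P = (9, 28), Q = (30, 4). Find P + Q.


P != Q, so use the chord formula.
s = (y2 - y1) / (x2 - x1) = (7) / (21) mod 31 = 21
x3 = s^2 - x1 - x2 mod 31 = 21^2 - 9 - 30 = 30
y3 = s (x1 - x3) - y1 mod 31 = 21 * (9 - 30) - 28 = 27

P + Q = (30, 27)


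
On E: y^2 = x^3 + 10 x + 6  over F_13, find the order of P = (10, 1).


Compute successive multiples of P until we hit O:
  1P = (10, 1)
  2P = (7, 9)
  3P = (6, 10)
  4P = (11, 11)
  5P = (1, 11)
  6P = (5, 5)
  7P = (8, 0)
  8P = (5, 8)
  ... (continuing to 14P)
  14P = O

ord(P) = 14


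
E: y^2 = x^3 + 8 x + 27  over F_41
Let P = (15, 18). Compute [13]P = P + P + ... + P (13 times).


k = 13 = 1101_2 (binary, LSB first: 1011)
Double-and-add from P = (15, 18):
  bit 0 = 1: acc = O + (15, 18) = (15, 18)
  bit 1 = 0: acc unchanged = (15, 18)
  bit 2 = 1: acc = (15, 18) + (2, 16) = (33, 36)
  bit 3 = 1: acc = (33, 36) + (6, 2) = (33, 5)

13P = (33, 5)


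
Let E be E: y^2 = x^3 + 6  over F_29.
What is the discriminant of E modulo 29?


4 a^3 + 27 b^2 = 4*0^3 + 27*6^2 = 0 + 972 = 972
Delta = -16 * (972) = -15552
Delta mod 29 = 21

Delta = 21 (mod 29)


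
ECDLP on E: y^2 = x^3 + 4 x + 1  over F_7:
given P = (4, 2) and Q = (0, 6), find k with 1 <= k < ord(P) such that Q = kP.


Enumerate multiples of P until we hit Q = (0, 6):
  1P = (4, 2)
  2P = (0, 1)
  3P = (0, 6)
Match found at i = 3.

k = 3


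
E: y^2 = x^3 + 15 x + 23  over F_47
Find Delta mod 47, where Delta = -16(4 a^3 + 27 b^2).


4 a^3 + 27 b^2 = 4*15^3 + 27*23^2 = 13500 + 14283 = 27783
Delta = -16 * (27783) = -444528
Delta mod 47 = 45

Delta = 45 (mod 47)


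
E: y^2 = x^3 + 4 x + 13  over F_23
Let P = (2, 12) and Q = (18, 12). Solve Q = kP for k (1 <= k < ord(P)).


Enumerate multiples of P until we hit Q = (18, 12):
  1P = (2, 12)
  2P = (22, 13)
  3P = (17, 16)
  4P = (10, 15)
  5P = (0, 6)
  6P = (7, 19)
  7P = (4, 22)
  8P = (19, 18)
  9P = (3, 12)
  10P = (18, 11)
  11P = (11, 13)
  12P = (12, 15)
  13P = (13, 10)
  14P = (1, 15)
  15P = (6, 0)
  16P = (1, 8)
  17P = (13, 13)
  18P = (12, 8)
  19P = (11, 10)
  20P = (18, 12)
Match found at i = 20.

k = 20


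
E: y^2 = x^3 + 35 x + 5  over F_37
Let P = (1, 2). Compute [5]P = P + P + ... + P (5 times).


k = 5 = 101_2 (binary, LSB first: 101)
Double-and-add from P = (1, 2):
  bit 0 = 1: acc = O + (1, 2) = (1, 2)
  bit 1 = 0: acc unchanged = (1, 2)
  bit 2 = 1: acc = (1, 2) + (26, 18) = (20, 11)

5P = (20, 11)


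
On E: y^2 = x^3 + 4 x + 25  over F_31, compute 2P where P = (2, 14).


Doubling: s = (3 x1^2 + a) / (2 y1)
s = (3*2^2 + 4) / (2*14) mod 31 = 5
x3 = s^2 - 2 x1 mod 31 = 5^2 - 2*2 = 21
y3 = s (x1 - x3) - y1 mod 31 = 5 * (2 - 21) - 14 = 15

2P = (21, 15)


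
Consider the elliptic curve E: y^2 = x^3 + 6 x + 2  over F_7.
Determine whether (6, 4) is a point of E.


Check whether y^2 = x^3 + 6 x + 2 (mod 7) for (x, y) = (6, 4).
LHS: y^2 = 4^2 mod 7 = 2
RHS: x^3 + 6 x + 2 = 6^3 + 6*6 + 2 mod 7 = 2
LHS = RHS

Yes, on the curve


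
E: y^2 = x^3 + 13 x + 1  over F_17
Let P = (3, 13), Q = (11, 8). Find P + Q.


P != Q, so use the chord formula.
s = (y2 - y1) / (x2 - x1) = (12) / (8) mod 17 = 10
x3 = s^2 - x1 - x2 mod 17 = 10^2 - 3 - 11 = 1
y3 = s (x1 - x3) - y1 mod 17 = 10 * (3 - 1) - 13 = 7

P + Q = (1, 7)


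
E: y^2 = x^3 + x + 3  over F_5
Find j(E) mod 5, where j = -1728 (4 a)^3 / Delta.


Delta = -16(4 a^3 + 27 b^2) mod 5 = 3
-1728 * (4 a)^3 = -1728 * (4*1)^3 mod 5 = 3
j = 3 * 3^(-1) mod 5 = 1

j = 1 (mod 5)


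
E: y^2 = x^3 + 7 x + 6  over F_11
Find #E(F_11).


For each x in F_11, count y with y^2 = x^3 + 7 x + 6 mod 11:
  x = 1: RHS = 3, y in [5, 6]  -> 2 point(s)
  x = 5: RHS = 1, y in [1, 10]  -> 2 point(s)
  x = 6: RHS = 0, y in [0]  -> 1 point(s)
  x = 10: RHS = 9, y in [3, 8]  -> 2 point(s)
Affine points: 7. Add the point at infinity: total = 8.

#E(F_11) = 8


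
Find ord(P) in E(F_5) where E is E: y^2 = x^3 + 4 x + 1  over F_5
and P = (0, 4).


Compute successive multiples of P until we hit O:
  1P = (0, 4)
  2P = (4, 4)
  3P = (1, 1)
  4P = (3, 0)
  5P = (1, 4)
  6P = (4, 1)
  7P = (0, 1)
  8P = O

ord(P) = 8


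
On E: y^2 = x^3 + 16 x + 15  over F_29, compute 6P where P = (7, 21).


k = 6 = 110_2 (binary, LSB first: 011)
Double-and-add from P = (7, 21):
  bit 0 = 0: acc unchanged = O
  bit 1 = 1: acc = O + (14, 5) = (14, 5)
  bit 2 = 1: acc = (14, 5) + (23, 14) = (22, 16)

6P = (22, 16)


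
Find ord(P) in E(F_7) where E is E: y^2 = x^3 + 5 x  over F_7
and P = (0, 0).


Compute successive multiples of P until we hit O:
  1P = (0, 0)
  2P = O

ord(P) = 2


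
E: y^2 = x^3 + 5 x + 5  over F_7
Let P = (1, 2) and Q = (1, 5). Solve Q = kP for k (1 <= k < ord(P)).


Enumerate multiples of P until we hit Q = (1, 5):
  1P = (1, 2)
  2P = (2, 3)
  3P = (5, 1)
  4P = (5, 6)
  5P = (2, 4)
  6P = (1, 5)
Match found at i = 6.

k = 6


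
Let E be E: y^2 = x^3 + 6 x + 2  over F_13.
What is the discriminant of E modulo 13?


4 a^3 + 27 b^2 = 4*6^3 + 27*2^2 = 864 + 108 = 972
Delta = -16 * (972) = -15552
Delta mod 13 = 9

Delta = 9 (mod 13)


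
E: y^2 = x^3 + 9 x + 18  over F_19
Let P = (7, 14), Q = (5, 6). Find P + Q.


P != Q, so use the chord formula.
s = (y2 - y1) / (x2 - x1) = (11) / (17) mod 19 = 4
x3 = s^2 - x1 - x2 mod 19 = 4^2 - 7 - 5 = 4
y3 = s (x1 - x3) - y1 mod 19 = 4 * (7 - 4) - 14 = 17

P + Q = (4, 17)


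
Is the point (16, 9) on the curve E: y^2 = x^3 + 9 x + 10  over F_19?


Check whether y^2 = x^3 + 9 x + 10 (mod 19) for (x, y) = (16, 9).
LHS: y^2 = 9^2 mod 19 = 5
RHS: x^3 + 9 x + 10 = 16^3 + 9*16 + 10 mod 19 = 13
LHS != RHS

No, not on the curve


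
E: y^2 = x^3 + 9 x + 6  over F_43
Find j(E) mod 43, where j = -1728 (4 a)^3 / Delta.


Delta = -16(4 a^3 + 27 b^2) mod 43 = 13
-1728 * (4 a)^3 = -1728 * (4*9)^3 mod 43 = 35
j = 35 * 13^(-1) mod 43 = 6

j = 6 (mod 43)


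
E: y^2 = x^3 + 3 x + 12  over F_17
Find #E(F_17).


For each x in F_17, count y with y^2 = x^3 + 3 x + 12 mod 17:
  x = 1: RHS = 16, y in [4, 13]  -> 2 point(s)
  x = 2: RHS = 9, y in [3, 14]  -> 2 point(s)
  x = 5: RHS = 16, y in [4, 13]  -> 2 point(s)
  x = 6: RHS = 8, y in [5, 12]  -> 2 point(s)
  x = 7: RHS = 2, y in [6, 11]  -> 2 point(s)
  x = 8: RHS = 4, y in [2, 15]  -> 2 point(s)
  x = 11: RHS = 16, y in [4, 13]  -> 2 point(s)
  x = 12: RHS = 8, y in [5, 12]  -> 2 point(s)
  x = 13: RHS = 4, y in [2, 15]  -> 2 point(s)
  x = 15: RHS = 15, y in [7, 10]  -> 2 point(s)
  x = 16: RHS = 8, y in [5, 12]  -> 2 point(s)
Affine points: 22. Add the point at infinity: total = 23.

#E(F_17) = 23


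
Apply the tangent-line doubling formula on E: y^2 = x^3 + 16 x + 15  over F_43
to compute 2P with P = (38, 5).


Doubling: s = (3 x1^2 + a) / (2 y1)
s = (3*38^2 + 16) / (2*5) mod 43 = 22
x3 = s^2 - 2 x1 mod 43 = 22^2 - 2*38 = 21
y3 = s (x1 - x3) - y1 mod 43 = 22 * (38 - 21) - 5 = 25

2P = (21, 25)


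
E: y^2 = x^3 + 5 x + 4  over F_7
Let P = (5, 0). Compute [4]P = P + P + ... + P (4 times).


k = 4 = 100_2 (binary, LSB first: 001)
Double-and-add from P = (5, 0):
  bit 0 = 0: acc unchanged = O
  bit 1 = 0: acc unchanged = O
  bit 2 = 1: acc = O + O = O

4P = O


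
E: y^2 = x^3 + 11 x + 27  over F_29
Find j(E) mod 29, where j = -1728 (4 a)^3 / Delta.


Delta = -16(4 a^3 + 27 b^2) mod 29 = 1
-1728 * (4 a)^3 = -1728 * (4*11)^3 mod 29 = 16
j = 16 * 1^(-1) mod 29 = 16

j = 16 (mod 29)


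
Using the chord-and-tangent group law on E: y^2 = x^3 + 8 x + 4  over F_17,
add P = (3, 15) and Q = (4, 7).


P != Q, so use the chord formula.
s = (y2 - y1) / (x2 - x1) = (9) / (1) mod 17 = 9
x3 = s^2 - x1 - x2 mod 17 = 9^2 - 3 - 4 = 6
y3 = s (x1 - x3) - y1 mod 17 = 9 * (3 - 6) - 15 = 9

P + Q = (6, 9)


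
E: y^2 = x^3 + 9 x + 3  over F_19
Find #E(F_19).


For each x in F_19, count y with y^2 = x^3 + 9 x + 3 mod 19:
  x = 3: RHS = 0, y in [0]  -> 1 point(s)
  x = 6: RHS = 7, y in [8, 11]  -> 2 point(s)
  x = 8: RHS = 17, y in [6, 13]  -> 2 point(s)
  x = 14: RHS = 4, y in [2, 17]  -> 2 point(s)
  x = 15: RHS = 17, y in [6, 13]  -> 2 point(s)
  x = 16: RHS = 6, y in [5, 14]  -> 2 point(s)
Affine points: 11. Add the point at infinity: total = 12.

#E(F_19) = 12


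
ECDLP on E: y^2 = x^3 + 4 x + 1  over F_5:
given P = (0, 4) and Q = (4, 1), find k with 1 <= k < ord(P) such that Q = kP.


Enumerate multiples of P until we hit Q = (4, 1):
  1P = (0, 4)
  2P = (4, 4)
  3P = (1, 1)
  4P = (3, 0)
  5P = (1, 4)
  6P = (4, 1)
Match found at i = 6.

k = 6


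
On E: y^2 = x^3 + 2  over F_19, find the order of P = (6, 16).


Compute successive multiples of P until we hit O:
  1P = (6, 16)
  2P = (8, 1)
  3P = (9, 16)
  4P = (4, 3)
  5P = (18, 1)
  6P = (12, 1)
  7P = (12, 18)
  8P = (18, 18)
  ... (continuing to 13P)
  13P = O

ord(P) = 13


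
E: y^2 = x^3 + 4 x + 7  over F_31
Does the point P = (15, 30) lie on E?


Check whether y^2 = x^3 + 4 x + 7 (mod 31) for (x, y) = (15, 30).
LHS: y^2 = 30^2 mod 31 = 1
RHS: x^3 + 4 x + 7 = 15^3 + 4*15 + 7 mod 31 = 1
LHS = RHS

Yes, on the curve


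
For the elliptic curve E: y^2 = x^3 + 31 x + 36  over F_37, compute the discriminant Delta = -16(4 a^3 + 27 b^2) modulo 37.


4 a^3 + 27 b^2 = 4*31^3 + 27*36^2 = 119164 + 34992 = 154156
Delta = -16 * (154156) = -2466496
Delta mod 37 = 35

Delta = 35 (mod 37)


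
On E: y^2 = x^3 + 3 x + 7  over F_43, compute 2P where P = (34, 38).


Doubling: s = (3 x1^2 + a) / (2 y1)
s = (3*34^2 + 3) / (2*38) mod 43 = 27
x3 = s^2 - 2 x1 mod 43 = 27^2 - 2*34 = 16
y3 = s (x1 - x3) - y1 mod 43 = 27 * (34 - 16) - 38 = 18

2P = (16, 18)


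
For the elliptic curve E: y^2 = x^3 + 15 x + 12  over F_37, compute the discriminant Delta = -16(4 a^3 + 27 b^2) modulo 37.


4 a^3 + 27 b^2 = 4*15^3 + 27*12^2 = 13500 + 3888 = 17388
Delta = -16 * (17388) = -278208
Delta mod 37 = 32

Delta = 32 (mod 37)


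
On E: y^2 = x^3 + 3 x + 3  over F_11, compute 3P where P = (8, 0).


k = 3 = 11_2 (binary, LSB first: 11)
Double-and-add from P = (8, 0):
  bit 0 = 1: acc = O + (8, 0) = (8, 0)
  bit 1 = 1: acc = (8, 0) + O = (8, 0)

3P = (8, 0)


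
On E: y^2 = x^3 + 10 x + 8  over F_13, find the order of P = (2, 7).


Compute successive multiples of P until we hit O:
  1P = (2, 7)
  2P = (12, 7)
  3P = (12, 6)
  4P = (2, 6)
  5P = O

ord(P) = 5


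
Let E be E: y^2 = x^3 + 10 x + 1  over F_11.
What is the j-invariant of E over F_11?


Delta = -16(4 a^3 + 27 b^2) mod 11 = 6
-1728 * (4 a)^3 = -1728 * (4*10)^3 mod 11 = 9
j = 9 * 6^(-1) mod 11 = 7

j = 7 (mod 11)


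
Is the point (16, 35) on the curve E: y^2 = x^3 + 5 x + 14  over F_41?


Check whether y^2 = x^3 + 5 x + 14 (mod 41) for (x, y) = (16, 35).
LHS: y^2 = 35^2 mod 41 = 36
RHS: x^3 + 5 x + 14 = 16^3 + 5*16 + 14 mod 41 = 8
LHS != RHS

No, not on the curve


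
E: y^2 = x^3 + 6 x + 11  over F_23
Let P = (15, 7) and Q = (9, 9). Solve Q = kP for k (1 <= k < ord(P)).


Enumerate multiples of P until we hit Q = (9, 9):
  1P = (15, 7)
  2P = (17, 14)
  3P = (9, 14)
  4P = (1, 15)
  5P = (20, 9)
  6P = (13, 3)
  7P = (22, 2)
  8P = (2, 10)
  9P = (10, 6)
  10P = (10, 17)
  11P = (2, 13)
  12P = (22, 21)
  13P = (13, 20)
  14P = (20, 14)
  15P = (1, 8)
  16P = (9, 9)
Match found at i = 16.

k = 16


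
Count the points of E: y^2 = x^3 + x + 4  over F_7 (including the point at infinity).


For each x in F_7, count y with y^2 = x^3 + 1 x + 4 mod 7:
  x = 0: RHS = 4, y in [2, 5]  -> 2 point(s)
  x = 2: RHS = 0, y in [0]  -> 1 point(s)
  x = 4: RHS = 2, y in [3, 4]  -> 2 point(s)
  x = 5: RHS = 1, y in [1, 6]  -> 2 point(s)
  x = 6: RHS = 2, y in [3, 4]  -> 2 point(s)
Affine points: 9. Add the point at infinity: total = 10.

#E(F_7) = 10


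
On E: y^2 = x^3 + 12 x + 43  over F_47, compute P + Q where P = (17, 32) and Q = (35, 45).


P != Q, so use the chord formula.
s = (y2 - y1) / (x2 - x1) = (13) / (18) mod 47 = 19
x3 = s^2 - x1 - x2 mod 47 = 19^2 - 17 - 35 = 27
y3 = s (x1 - x3) - y1 mod 47 = 19 * (17 - 27) - 32 = 13

P + Q = (27, 13)


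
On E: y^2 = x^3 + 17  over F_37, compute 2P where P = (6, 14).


Doubling: s = (3 x1^2 + a) / (2 y1)
s = (3*6^2 + 0) / (2*14) mod 37 = 25
x3 = s^2 - 2 x1 mod 37 = 25^2 - 2*6 = 21
y3 = s (x1 - x3) - y1 mod 37 = 25 * (6 - 21) - 14 = 18

2P = (21, 18)


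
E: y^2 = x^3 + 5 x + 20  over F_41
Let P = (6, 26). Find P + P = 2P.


Doubling: s = (3 x1^2 + a) / (2 y1)
s = (3*6^2 + 5) / (2*26) mod 41 = 14
x3 = s^2 - 2 x1 mod 41 = 14^2 - 2*6 = 20
y3 = s (x1 - x3) - y1 mod 41 = 14 * (6 - 20) - 26 = 24

2P = (20, 24)


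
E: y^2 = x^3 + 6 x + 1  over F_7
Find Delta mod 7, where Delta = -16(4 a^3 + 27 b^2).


4 a^3 + 27 b^2 = 4*6^3 + 27*1^2 = 864 + 27 = 891
Delta = -16 * (891) = -14256
Delta mod 7 = 3

Delta = 3 (mod 7)


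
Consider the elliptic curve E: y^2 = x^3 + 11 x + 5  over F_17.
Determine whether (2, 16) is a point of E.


Check whether y^2 = x^3 + 11 x + 5 (mod 17) for (x, y) = (2, 16).
LHS: y^2 = 16^2 mod 17 = 1
RHS: x^3 + 11 x + 5 = 2^3 + 11*2 + 5 mod 17 = 1
LHS = RHS

Yes, on the curve


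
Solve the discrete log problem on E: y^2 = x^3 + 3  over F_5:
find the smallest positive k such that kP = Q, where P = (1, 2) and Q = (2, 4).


Enumerate multiples of P until we hit Q = (2, 4):
  1P = (1, 2)
  2P = (2, 1)
  3P = (3, 0)
  4P = (2, 4)
Match found at i = 4.

k = 4


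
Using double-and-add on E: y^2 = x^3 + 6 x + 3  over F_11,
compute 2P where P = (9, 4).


k = 2 = 10_2 (binary, LSB first: 01)
Double-and-add from P = (9, 4):
  bit 0 = 0: acc unchanged = O
  bit 1 = 1: acc = O + (7, 6) = (7, 6)

2P = (7, 6)


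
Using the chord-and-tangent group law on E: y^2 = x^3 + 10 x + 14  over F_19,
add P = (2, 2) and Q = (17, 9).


P != Q, so use the chord formula.
s = (y2 - y1) / (x2 - x1) = (7) / (15) mod 19 = 3
x3 = s^2 - x1 - x2 mod 19 = 3^2 - 2 - 17 = 9
y3 = s (x1 - x3) - y1 mod 19 = 3 * (2 - 9) - 2 = 15

P + Q = (9, 15)


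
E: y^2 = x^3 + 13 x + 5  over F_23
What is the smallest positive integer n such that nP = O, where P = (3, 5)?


Compute successive multiples of P until we hit O:
  1P = (3, 5)
  2P = (10, 13)
  3P = (16, 13)
  4P = (12, 16)
  5P = (20, 10)
  6P = (9, 0)
  7P = (20, 13)
  8P = (12, 7)
  ... (continuing to 12P)
  12P = O

ord(P) = 12


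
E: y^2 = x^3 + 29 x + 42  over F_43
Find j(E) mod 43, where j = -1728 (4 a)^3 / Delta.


Delta = -16(4 a^3 + 27 b^2) mod 43 = 2
-1728 * (4 a)^3 = -1728 * (4*29)^3 mod 43 = 32
j = 32 * 2^(-1) mod 43 = 16

j = 16 (mod 43)


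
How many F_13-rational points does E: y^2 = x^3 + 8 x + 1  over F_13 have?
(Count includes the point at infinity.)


For each x in F_13, count y with y^2 = x^3 + 8 x + 1 mod 13:
  x = 0: RHS = 1, y in [1, 12]  -> 2 point(s)
  x = 1: RHS = 10, y in [6, 7]  -> 2 point(s)
  x = 2: RHS = 12, y in [5, 8]  -> 2 point(s)
  x = 3: RHS = 0, y in [0]  -> 1 point(s)
  x = 5: RHS = 10, y in [6, 7]  -> 2 point(s)
  x = 7: RHS = 10, y in [6, 7]  -> 2 point(s)
  x = 9: RHS = 9, y in [3, 10]  -> 2 point(s)
  x = 11: RHS = 3, y in [4, 9]  -> 2 point(s)
Affine points: 15. Add the point at infinity: total = 16.

#E(F_13) = 16
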